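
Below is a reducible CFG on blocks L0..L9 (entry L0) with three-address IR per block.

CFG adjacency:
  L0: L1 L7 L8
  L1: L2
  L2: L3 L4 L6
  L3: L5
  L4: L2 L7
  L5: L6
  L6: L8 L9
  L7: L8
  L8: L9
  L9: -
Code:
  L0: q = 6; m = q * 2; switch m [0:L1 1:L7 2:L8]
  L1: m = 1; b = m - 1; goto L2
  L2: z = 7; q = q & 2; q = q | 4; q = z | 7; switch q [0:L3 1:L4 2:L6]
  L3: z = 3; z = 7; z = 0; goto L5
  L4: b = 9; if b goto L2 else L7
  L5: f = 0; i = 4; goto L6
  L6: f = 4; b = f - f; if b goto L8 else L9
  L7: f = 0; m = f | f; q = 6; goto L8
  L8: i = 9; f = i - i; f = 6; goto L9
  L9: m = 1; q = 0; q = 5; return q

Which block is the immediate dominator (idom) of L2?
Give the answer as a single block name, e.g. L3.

Answer: L1

Analysis:
idom tree: L1←L0 L2←L1 L3←L2 L4←L2 L5←L3 L6←L2 L7←L0 L8←L0 L9←L0
Dom at joins:
  L2: preds {L1,L4}: {L0,L1} ∩ {L0,L1,L2,L4} = {L0,L1}; idom=L1
  L6: preds {L2,L5}: {L0,L1,L2} ∩ {L0,L1,L2,L3,L5} = {L0,L1,L2}; idom=L2
  L7: preds {L0,L4}: {L0} ∩ {L0,L1,L2,L4} = {L0}; idom=L0
  L8: preds {L0,L6,L7}: {L0} ∩ {L0,L1,L2,L6} ∩ {L0,L7} = {L0}; idom=L0
  L9: preds {L6,L8}: {L0,L1,L2,L6} ∩ {L0,L8} = {L0}; idom=L0

idom(L2) = L1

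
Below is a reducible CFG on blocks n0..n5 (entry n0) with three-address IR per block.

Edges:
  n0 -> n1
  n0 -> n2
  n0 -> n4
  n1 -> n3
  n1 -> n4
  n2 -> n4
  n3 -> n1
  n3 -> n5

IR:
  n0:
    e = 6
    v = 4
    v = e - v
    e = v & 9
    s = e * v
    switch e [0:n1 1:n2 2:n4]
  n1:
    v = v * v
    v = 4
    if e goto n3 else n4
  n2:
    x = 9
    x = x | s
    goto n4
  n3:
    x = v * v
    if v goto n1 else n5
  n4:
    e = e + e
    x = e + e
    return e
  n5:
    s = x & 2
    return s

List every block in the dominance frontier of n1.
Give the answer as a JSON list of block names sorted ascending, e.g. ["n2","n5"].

idom tree: n1←n0 n2←n0 n3←n1 n4←n0 n5←n3
Join-block Dom:
  n1: preds {n0,n3}: {n0} ∩ {n0,n1,n3} = {n0}; idom=n0
  n4: preds {n0,n1,n2}: {n0} ∩ {n0,n1} ∩ {n0,n2} = {n0}; idom=n0

DF walk-up:
  n1←n0: walk · to n0
  n1←n3: walk n3→n1 to n0
  n4←n0: walk · to n0
  n4←n1: walk n1 to n0
  n4←n2: walk n2 to n0
  n0 → ∅
  n1 → {n1,n4}
  n2 → {n4}
  n3 → {n1}
  n4 → ∅
  n5 → ∅

DF(n1) = ["n1", "n4"]

Answer: ["n1", "n4"]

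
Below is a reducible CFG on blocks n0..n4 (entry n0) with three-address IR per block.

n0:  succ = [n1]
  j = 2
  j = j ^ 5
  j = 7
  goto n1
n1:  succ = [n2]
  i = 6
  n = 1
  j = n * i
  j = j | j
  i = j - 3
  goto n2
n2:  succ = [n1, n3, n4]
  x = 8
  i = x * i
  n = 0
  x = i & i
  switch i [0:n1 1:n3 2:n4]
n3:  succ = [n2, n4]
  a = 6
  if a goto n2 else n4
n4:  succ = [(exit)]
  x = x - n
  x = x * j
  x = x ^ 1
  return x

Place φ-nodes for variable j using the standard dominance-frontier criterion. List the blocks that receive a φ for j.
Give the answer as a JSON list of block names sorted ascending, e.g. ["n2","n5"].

idom tree: n1←n0 n2←n1 n3←n2 n4←n2
Join-block Dom:
  n1: preds {n0,n2}: {n0} ∩ {n0,n1,n2} = {n0}; idom=n0
  n2: preds {n1,n3}: {n0,n1} ∩ {n0,n1,n2,n3} = {n0,n1}; idom=n1
  n4: preds {n2,n3}: {n0,n1,n2} ∩ {n0,n1,n2,n3} = {n0,n1,n2}; idom=n2

DF walk-up:
  n1←n0: walk · to n0
  n1←n2: walk n2→n1 to n0
  n2←n1: walk · to n1
  n2←n3: walk n3→n2 to n1
  n4←n2: walk · to n2
  n4←n3: walk n3 to n2
  n0: DF=∅
  n1: DF={n1}
  n2: DF={n1,n2}
  n3: DF={n2,n4}
  n4: DF=∅

φ for j: defs {n0,n1}
  DF⁺ = {n1}

Answer: ["n1"]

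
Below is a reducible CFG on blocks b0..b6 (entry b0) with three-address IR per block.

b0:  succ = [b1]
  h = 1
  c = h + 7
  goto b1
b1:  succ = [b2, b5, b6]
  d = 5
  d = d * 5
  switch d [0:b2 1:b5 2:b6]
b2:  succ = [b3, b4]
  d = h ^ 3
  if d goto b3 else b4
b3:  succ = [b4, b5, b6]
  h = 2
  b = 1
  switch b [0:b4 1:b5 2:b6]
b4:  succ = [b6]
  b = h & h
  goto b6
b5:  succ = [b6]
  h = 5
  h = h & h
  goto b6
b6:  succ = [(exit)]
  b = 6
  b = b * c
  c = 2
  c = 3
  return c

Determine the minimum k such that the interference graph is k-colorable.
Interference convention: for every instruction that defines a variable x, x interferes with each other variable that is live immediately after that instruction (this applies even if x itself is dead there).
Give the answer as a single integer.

Block summaries:
  b0: {c,h} / ∅
  b1: {d} / ∅
  b2: {d} / {h}
  b3: {b,h} / ∅
  b4: {b} / {h}
  b5: {h} / ∅
  b6: {b,c} / {c}

Live sets:
  live b0: ∅→{c,h}
  live b1: {c,h}→{c,h}
  live b2: {c,h}→{c,h}
  live b3: {c}→{c,h}
  live b4: {c,h}→{c}
  live b5: {c}→{c}
  live b6: {c}→∅

Interfere edges:
  b↔{c,h}
  c↔{b,d,h}
  d↔{c,h}
  h↔{b,c,d}

Chromatic number:
  clique {b,c,h} ⇒ need ≥ 3
  3-colouring: R0={c}  R1={h}  R2={b,d}
  χ = 3

Answer: 3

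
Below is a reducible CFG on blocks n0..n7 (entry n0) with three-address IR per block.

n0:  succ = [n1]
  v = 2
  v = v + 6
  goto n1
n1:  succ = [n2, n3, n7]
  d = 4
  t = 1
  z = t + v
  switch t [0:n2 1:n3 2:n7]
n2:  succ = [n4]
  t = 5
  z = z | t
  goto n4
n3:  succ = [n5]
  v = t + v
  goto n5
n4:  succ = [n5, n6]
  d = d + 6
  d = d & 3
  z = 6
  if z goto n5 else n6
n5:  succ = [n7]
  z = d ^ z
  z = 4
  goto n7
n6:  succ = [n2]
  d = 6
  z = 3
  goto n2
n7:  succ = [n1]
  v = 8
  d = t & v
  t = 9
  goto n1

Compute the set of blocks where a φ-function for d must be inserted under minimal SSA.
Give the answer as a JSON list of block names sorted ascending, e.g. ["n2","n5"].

idom tree: n1←n0 n2←n1 n3←n1 n4←n2 n5←n1 n6←n4 n7←n1
Dom at joins:
  n1: preds {n0,n7}: {n0} ∩ {n0,n1,n7} = {n0}; idom=n0
  n2: preds {n1,n6}: {n0,n1} ∩ {n0,n1,n2,n4,n6} = {n0,n1}; idom=n1
  n5: preds {n3,n4}: {n0,n1,n3} ∩ {n0,n1,n2,n4} = {n0,n1}; idom=n1
  n7: preds {n1,n5}: {n0,n1} ∩ {n0,n1,n5} = {n0,n1}; idom=n1

DF derivation:
  join n1 pred n0: · stop@n0
  join n1 pred n7: n7→n1 stop@n0
  join n2 pred n1: · stop@n1
  join n2 pred n6: n6→n4→n2 stop@n1
  join n5 pred n3: n3 stop@n1
  join n5 pred n4: n4→n2 stop@n1
  join n7 pred n1: · stop@n1
  join n7 pred n5: n5 stop@n1
  n0 → ∅
  n1 → {n1}
  n2 → {n2,n5}
  n3 → {n5}
  n4 → {n2,n5}
  n5 → {n7}
  n6 → {n2}
  n7 → {n1}

φ for d: defs {n1,n4,n6,n7}
  DF⁺ = {n1,n2,n5,n7}

Answer: ["n1", "n2", "n5", "n7"]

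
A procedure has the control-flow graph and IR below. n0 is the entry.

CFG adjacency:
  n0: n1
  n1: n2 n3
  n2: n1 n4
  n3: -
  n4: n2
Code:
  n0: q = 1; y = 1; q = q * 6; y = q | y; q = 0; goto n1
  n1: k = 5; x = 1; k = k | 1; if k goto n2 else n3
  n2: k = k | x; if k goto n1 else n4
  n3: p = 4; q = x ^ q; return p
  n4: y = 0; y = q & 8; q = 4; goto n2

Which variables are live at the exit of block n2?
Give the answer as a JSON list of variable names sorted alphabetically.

Answer: ["k", "q", "x"]

Working:
Per-block:
  n0: def={q,y} ue=∅
  n1: def={k,x} ue=∅
  n2: def={k} ue={k,x}
  n3: def={p,q} ue={q,x}
  n4: def={q,y} ue={q}

Live sets:
  n0: in=∅ out={q}
  n1: in={q} out={k,q,x}
  n2: in={k,q,x} out={k,q,x}
  n3: in={q,x} out=∅
  n4: in={k,q,x} out={k,q,x}

live-out(n2) = ["k", "q", "x"]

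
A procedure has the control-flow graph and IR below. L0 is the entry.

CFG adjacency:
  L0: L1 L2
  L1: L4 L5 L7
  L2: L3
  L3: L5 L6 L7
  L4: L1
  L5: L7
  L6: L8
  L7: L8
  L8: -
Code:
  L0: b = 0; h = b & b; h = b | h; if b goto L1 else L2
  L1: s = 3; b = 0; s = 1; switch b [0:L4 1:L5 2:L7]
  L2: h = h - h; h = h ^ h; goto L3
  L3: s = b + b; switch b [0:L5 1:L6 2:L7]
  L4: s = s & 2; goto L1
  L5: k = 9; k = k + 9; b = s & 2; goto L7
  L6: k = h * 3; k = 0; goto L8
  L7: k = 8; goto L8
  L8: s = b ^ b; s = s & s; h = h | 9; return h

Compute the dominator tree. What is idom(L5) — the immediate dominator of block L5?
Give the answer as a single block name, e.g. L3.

idom tree: L1←L0 L2←L0 L3←L2 L4←L1 L5←L0 L6←L3 L7←L0 L8←L0
Join-block Dom:
  L1: preds {L0,L4}: {L0} ∩ {L0,L1,L4} = {L0}; idom=L0
  L5: preds {L1,L3}: {L0,L1} ∩ {L0,L2,L3} = {L0}; idom=L0
  L7: preds {L1,L3,L5}: {L0,L1} ∩ {L0,L2,L3} ∩ {L0,L5} = {L0}; idom=L0
  L8: preds {L6,L7}: {L0,L2,L3,L6} ∩ {L0,L7} = {L0}; idom=L0

idom(L5) = L0

Answer: L0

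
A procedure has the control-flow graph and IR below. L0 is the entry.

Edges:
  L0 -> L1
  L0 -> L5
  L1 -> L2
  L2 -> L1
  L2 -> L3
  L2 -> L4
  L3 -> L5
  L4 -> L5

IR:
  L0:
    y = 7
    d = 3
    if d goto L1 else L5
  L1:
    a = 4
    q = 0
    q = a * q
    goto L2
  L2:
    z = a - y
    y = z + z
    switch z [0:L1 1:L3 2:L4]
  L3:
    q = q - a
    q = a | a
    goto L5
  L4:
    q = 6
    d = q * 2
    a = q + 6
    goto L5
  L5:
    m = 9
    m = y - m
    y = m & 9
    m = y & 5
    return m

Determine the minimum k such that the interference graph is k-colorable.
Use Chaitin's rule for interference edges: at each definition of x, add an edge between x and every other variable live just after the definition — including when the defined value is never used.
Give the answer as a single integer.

Answer: 4

Working:
Per-block:
  L0: {d,y} / ∅
  L1: {a,q} / ∅
  L2: {y,z} / {a,y}
  L3: {q} / {a,q}
  L4: {a,d,q} / ∅
  L5: {m,y} / {y}

Backward fixpoint:
  live L0: ∅→{y}
  live L1: {y}→{a,q,y}
  live L2: {a,q,y}→{a,q,y}
  live L3: {a,q,y}→{y}
  live L4: {y}→{y}
  live L5: {y}→∅

Interference:
  a: {q,y,z}
  d: {q,y}
  m: {y}
  q: {a,d,y,z}
  y: {a,d,m,q,z}
  z: {a,q,y}

Registers:
  clique {a,q,y,z} ⇒ need ≥ 4
  4-colouring: r0={y}  r1={m,q}  r2={a,d}  r3={z}
  χ = 4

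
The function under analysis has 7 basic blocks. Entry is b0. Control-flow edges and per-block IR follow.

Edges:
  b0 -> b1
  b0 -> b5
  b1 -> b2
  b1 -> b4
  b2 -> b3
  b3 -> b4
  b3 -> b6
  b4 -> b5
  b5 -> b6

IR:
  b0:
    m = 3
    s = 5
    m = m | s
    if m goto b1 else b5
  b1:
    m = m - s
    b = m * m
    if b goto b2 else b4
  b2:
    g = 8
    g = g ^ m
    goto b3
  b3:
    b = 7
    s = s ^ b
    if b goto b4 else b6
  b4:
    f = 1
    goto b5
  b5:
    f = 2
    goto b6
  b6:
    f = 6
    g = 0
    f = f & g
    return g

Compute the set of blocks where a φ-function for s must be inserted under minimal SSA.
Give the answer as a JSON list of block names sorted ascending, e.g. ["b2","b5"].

idom tree: b1←b0 b2←b1 b3←b2 b4←b1 b5←b0 b6←b0
Dom∩ at merges:
  b4: preds {b1,b3}: {b0,b1} ∩ {b0,b1,b2,b3} = {b0,b1}; idom=b1
  b5: preds {b0,b4}: {b0} ∩ {b0,b1,b4} = {b0}; idom=b0
  b6: preds {b3,b5}: {b0,b1,b2,b3} ∩ {b0,b5} = {b0}; idom=b0

Frontier:
  join b4 pred b1: · stop@b1
  join b4 pred b3: b3→b2 stop@b1
  join b5 pred b0: · stop@b0
  join b5 pred b4: b4→b1 stop@b0
  join b6 pred b3: b3→b2→b1 stop@b0
  join b6 pred b5: b5 stop@b0
  b0: DF=∅
  b1: DF={b5,b6}
  b2: DF={b4,b6}
  b3: DF={b4,b6}
  b4: DF={b5}
  b5: DF={b6}
  b6: DF=∅

φ for s: defs {b0,b3}
  DF⁺ = {b4,b5,b6}

Answer: ["b4", "b5", "b6"]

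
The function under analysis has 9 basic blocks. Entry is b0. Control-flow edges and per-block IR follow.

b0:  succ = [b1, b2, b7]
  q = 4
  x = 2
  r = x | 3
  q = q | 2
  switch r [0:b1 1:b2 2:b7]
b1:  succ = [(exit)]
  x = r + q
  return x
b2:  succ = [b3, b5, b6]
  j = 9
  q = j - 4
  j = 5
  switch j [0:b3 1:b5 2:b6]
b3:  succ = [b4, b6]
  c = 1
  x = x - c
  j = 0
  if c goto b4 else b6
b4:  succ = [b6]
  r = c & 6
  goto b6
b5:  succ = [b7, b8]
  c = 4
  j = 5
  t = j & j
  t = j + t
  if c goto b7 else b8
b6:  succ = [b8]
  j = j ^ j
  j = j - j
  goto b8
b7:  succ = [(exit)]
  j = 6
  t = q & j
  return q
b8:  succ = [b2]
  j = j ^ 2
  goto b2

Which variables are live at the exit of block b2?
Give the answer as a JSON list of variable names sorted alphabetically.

def/use:
  b0: def={q,r,x} ue=∅
  b1: def={x} ue={q,r}
  b2: def={j,q} ue=∅
  b3: def={c,j,x} ue={x}
  b4: def={r} ue={c}
  b5: def={c,j,t} ue=∅
  b6: def={j} ue={j}
  b7: def={j,t} ue={q}
  b8: def={j} ue={j}

Liveness:
  b0 li=∅ lo={q,r,x}
  b1 li={q,r} lo=∅
  b2 li={x} lo={j,q,x}
  b3 li={x} lo={c,j,x}
  b4 li={c,j,x} lo={j,x}
  b5 li={q,x} lo={j,q,x}
  b6 li={j,x} lo={j,x}
  b7 li={q} lo=∅
  b8 li={j,x} lo={x}

live-out(b2) = ["j", "q", "x"]

Answer: ["j", "q", "x"]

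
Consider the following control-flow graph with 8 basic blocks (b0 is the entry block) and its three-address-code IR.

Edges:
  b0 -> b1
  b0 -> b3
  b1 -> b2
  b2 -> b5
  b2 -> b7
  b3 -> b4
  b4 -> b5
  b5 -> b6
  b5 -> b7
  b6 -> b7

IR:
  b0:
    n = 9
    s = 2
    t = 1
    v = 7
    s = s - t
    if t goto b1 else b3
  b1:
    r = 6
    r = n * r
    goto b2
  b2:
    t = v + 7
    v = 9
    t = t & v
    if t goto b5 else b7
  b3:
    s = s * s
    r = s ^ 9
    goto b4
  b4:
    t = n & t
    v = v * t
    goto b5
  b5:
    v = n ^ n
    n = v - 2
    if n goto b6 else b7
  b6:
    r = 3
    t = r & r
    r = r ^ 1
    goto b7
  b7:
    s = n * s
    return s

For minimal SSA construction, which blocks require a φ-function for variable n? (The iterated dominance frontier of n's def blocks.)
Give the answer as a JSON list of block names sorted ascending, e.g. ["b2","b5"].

Answer: ["b7"]

Derivation:
idom tree: b1←b0 b2←b1 b3←b0 b4←b3 b5←b0 b6←b5 b7←b0
Dom at joins:
  b5: preds {b2,b4}: {b0,b1,b2} ∩ {b0,b3,b4} = {b0}; idom=b0
  b7: preds {b2,b5,b6}: {b0,b1,b2} ∩ {b0,b5} ∩ {b0,b5,b6} = {b0}; idom=b0

DF walk-up:
  b5←b2: walk b2→b1 to b0
  b5←b4: walk b4→b3 to b0
  b7←b2: walk b2→b1 to b0
  b7←b5: walk b5 to b0
  b7←b6: walk b6→b5 to b0
  DF(b0)=∅
  DF(b1)={b5,b7}
  DF(b2)={b5,b7}
  DF(b3)={b5}
  DF(b4)={b5}
  DF(b5)={b7}
  DF(b6)={b7}
  DF(b7)=∅

φ for n: defs {b0,b5}
  DF⁺ = {b7}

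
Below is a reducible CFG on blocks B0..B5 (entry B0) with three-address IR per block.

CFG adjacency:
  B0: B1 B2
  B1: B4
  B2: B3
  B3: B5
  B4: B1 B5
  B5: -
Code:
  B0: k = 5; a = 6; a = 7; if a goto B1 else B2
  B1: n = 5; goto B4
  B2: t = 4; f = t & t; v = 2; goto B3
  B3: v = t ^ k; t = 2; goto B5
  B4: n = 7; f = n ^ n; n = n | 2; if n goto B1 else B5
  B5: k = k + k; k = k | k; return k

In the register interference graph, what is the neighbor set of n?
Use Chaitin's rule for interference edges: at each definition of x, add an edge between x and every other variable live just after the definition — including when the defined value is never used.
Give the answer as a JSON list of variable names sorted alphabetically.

def/use:
  B0 def {a,k} use ∅
  B1 def {n} use ∅
  B2 def {f,t,v} use ∅
  B3 def {t,v} use {k,t}
  B4 def {f,n} use ∅
  B5 def {k} use {k}

Liveness:
  B0 li=∅ lo={k}
  B1 li={k} lo={k}
  B2 li={k} lo={k,t}
  B3 li={k,t} lo={k}
  B4 li={k} lo={k}
  B5 li={k} lo=∅

Conflict graph:
  a — {k}
  f — {k,n,t}
  k — {a,f,n,t,v}
  n — {f,k}
  t — {f,k,v}
  v — {k,t}

N(n) = ["f", "k"]

Answer: ["f", "k"]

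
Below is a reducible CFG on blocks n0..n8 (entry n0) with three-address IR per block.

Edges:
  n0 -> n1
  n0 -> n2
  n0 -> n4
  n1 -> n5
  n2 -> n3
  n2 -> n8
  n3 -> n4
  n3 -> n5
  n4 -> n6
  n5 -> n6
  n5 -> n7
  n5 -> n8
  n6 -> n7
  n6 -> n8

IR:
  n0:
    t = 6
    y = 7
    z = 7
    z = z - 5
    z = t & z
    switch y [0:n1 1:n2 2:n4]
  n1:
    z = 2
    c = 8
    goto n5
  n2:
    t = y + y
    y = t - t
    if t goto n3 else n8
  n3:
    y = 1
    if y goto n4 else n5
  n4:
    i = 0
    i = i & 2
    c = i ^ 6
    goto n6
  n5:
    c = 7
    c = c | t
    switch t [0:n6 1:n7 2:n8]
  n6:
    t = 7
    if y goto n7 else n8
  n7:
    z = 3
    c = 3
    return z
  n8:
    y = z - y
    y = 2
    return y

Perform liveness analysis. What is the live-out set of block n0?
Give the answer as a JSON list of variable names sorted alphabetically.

Block summaries:
  n0 def {t,y,z} use ∅
  n1 def {c,z} use ∅
  n2 def {t,y} use {y}
  n3 def {y} use ∅
  n4 def {c,i} use ∅
  n5 def {c} use {t}
  n6 def {t} use {y}
  n7 def {c,z} use ∅
  n8 def {y} use {y,z}

Live sets:
  n0 li=∅ lo={t,y,z}
  n1 li={t,y} lo={t,y,z}
  n2 li={y,z} lo={t,y,z}
  n3 li={t,z} lo={t,y,z}
  n4 li={y,z} lo={y,z}
  n5 li={t,y,z} lo={y,z}
  n6 li={y,z} lo={y,z}
  n7 li=∅ lo=∅
  n8 li={y,z} lo=∅

live-out(n0) = ["t", "y", "z"]

Answer: ["t", "y", "z"]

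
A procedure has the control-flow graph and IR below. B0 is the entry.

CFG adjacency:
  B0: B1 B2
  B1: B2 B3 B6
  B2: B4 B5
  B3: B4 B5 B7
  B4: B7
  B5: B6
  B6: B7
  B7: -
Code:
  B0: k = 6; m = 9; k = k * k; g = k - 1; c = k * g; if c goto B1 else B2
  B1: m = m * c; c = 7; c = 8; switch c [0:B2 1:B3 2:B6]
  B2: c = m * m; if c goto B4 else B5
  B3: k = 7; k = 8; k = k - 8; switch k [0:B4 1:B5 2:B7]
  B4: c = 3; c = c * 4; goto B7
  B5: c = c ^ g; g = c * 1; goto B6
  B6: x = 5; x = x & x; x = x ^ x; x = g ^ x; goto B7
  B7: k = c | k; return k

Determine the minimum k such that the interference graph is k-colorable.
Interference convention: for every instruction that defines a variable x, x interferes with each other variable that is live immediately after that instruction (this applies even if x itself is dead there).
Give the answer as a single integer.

Answer: 4

Derivation:
def/use:
  B0: {c,g,k,m} / ∅
  B1: {c,m} / {c,m}
  B2: {c} / {m}
  B3: {k} / ∅
  B4: {c} / ∅
  B5: {c,g} / {c,g}
  B6: {x} / {g}
  B7: {k} / {c,k}

Live sets:
  B0: in=∅ out={c,g,k,m}
  B1: in={c,g,k,m} out={c,g,k,m}
  B2: in={g,k,m} out={c,g,k}
  B3: in={c,g} out={c,g,k}
  B4: in={k} out={c,k}
  B5: in={c,g,k} out={c,g,k}
  B6: in={c,g,k} out={c,k}
  B7: in={c,k} out=∅

Conflict graph:
  c↔{g,k,m,x}
  g↔{c,k,m,x}
  k↔{c,g,m,x}
  m↔{c,g,k}
  x↔{c,g,k}

Chromatic number:
  {c,g,k,m} pairwise interfere (4-clique) ⇒ χ ≥ 4
  4-colouring: r0={c}  r1={g}  r2={k}  r3={m,x}
  χ = 4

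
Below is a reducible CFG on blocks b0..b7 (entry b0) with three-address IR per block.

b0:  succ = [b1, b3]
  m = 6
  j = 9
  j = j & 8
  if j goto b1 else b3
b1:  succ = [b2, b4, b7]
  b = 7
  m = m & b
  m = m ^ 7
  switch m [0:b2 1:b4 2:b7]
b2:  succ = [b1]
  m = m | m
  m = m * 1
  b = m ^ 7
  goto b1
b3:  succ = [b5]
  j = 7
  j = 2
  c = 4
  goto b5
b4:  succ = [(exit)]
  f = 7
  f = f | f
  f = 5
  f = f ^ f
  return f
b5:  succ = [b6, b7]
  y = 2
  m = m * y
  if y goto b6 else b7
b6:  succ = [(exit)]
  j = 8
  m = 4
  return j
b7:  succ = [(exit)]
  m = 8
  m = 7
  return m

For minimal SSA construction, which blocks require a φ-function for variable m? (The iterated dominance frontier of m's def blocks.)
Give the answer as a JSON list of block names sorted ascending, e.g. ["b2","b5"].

Answer: ["b1", "b7"]

Derivation:
idom tree: b1←b0 b2←b1 b3←b0 b4←b1 b5←b3 b6←b5 b7←b0
Dom at joins:
  b1: preds {b0,b2}: {b0} ∩ {b0,b1,b2} = {b0}; idom=b0
  b7: preds {b1,b5}: {b0,b1} ∩ {b0,b3,b5} = {b0}; idom=b0

DF walk-up:
  join b1 pred b0: · stop@b0
  join b1 pred b2: b2→b1 stop@b0
  join b7 pred b1: b1 stop@b0
  join b7 pred b5: b5→b3 stop@b0
  b0: DF=∅
  b1: DF={b1,b7}
  b2: DF={b1}
  b3: DF={b7}
  b4: DF=∅
  b5: DF={b7}
  b6: DF=∅
  b7: DF=∅

φ for m: defs {b0,b1,b2,b5,b6,b7}
  DF⁺ = {b1,b7}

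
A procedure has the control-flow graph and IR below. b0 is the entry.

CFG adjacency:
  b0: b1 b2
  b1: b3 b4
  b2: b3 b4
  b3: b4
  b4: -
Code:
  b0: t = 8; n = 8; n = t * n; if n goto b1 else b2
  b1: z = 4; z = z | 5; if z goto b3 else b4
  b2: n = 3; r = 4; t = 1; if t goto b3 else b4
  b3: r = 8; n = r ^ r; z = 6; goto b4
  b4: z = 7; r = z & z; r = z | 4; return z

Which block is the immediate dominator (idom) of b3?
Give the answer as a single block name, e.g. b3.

Answer: b0

Derivation:
idom tree: b1←b0 b2←b0 b3←b0 b4←b0
Dom at joins:
  b3: preds {b1,b2}: {b0,b1} ∩ {b0,b2} = {b0}; idom=b0
  b4: preds {b1,b2,b3}: {b0,b1} ∩ {b0,b2} ∩ {b0,b3} = {b0}; idom=b0

idom(b3) = b0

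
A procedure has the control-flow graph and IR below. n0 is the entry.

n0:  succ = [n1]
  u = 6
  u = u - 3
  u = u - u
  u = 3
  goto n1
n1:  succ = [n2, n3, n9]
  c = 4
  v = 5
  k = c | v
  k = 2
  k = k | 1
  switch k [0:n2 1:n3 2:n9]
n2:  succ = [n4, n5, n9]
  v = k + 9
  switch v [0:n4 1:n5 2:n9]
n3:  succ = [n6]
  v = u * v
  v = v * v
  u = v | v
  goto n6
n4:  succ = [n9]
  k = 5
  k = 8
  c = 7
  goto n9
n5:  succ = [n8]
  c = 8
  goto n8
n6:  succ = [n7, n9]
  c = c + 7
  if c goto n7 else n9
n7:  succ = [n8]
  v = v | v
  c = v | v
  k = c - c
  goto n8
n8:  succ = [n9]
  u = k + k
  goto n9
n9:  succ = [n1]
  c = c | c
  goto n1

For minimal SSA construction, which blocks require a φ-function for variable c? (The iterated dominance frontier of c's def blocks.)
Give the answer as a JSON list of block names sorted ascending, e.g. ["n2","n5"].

Answer: ["n1", "n8", "n9"]

Analysis:
idom tree: n1←n0 n2←n1 n3←n1 n4←n2 n5←n2 n6←n3 n7←n6 n8←n1 n9←n1
Join-block Dom:
  n1: preds {n0,n9}: {n0} ∩ {n0,n1,n9} = {n0}; idom=n0
  n8: preds {n5,n7}: {n0,n1,n2,n5} ∩ {n0,n1,n3,n6,n7} = {n0,n1}; idom=n1
  n9: preds {n1,n2,n4,n6,n8}: {n0,n1} ∩ {n0,n1,n2} ∩ {n0,n1,n2,n4} ∩ {n0,n1,n3,n6} ∩ {n0,n1,n8} = {n0,n1}; idom=n1

DF walk-up:
  n1←n0: walk · to n0
  n1←n9: walk n9→n1 to n0
  n8←n5: walk n5→n2 to n1
  n8←n7: walk n7→n6→n3 to n1
  n9←n1: walk · to n1
  n9←n2: walk n2 to n1
  n9←n4: walk n4→n2 to n1
  n9←n6: walk n6→n3 to n1
  n9←n8: walk n8 to n1
  n0 → ∅
  n1 → {n1}
  n2 → {n8,n9}
  n3 → {n8,n9}
  n4 → {n9}
  n5 → {n8}
  n6 → {n8,n9}
  n7 → {n8}
  n8 → {n9}
  n9 → {n1}

φ for c: defs {n1,n4,n5,n6,n7,n9}
  DF⁺ = {n1,n8,n9}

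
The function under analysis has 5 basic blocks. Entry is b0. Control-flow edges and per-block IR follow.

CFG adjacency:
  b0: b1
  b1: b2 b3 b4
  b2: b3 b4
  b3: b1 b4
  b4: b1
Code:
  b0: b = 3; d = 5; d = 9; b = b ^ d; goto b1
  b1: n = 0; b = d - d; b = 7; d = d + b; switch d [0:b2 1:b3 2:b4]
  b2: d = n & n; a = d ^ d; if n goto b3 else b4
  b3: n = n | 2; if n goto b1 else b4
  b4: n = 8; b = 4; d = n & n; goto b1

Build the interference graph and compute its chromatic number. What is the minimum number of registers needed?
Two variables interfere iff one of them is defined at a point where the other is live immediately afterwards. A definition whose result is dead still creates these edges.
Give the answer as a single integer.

Per-block:
  b0: {b,d} / ∅
  b1: {b,d,n} / {d}
  b2: {a,d} / {n}
  b3: {n} / {n}
  b4: {b,d,n} / ∅

Liveness:
  live b0: ∅→{d}
  live b1: {d}→{d,n}
  live b2: {n}→{d,n}
  live b3: {d,n}→{d}
  live b4: ∅→{d}

Conflict graph:
  a: {d,n}
  b: {d,n}
  d: {a,b,n}
  n: {a,b,d}

Colouring:
  clique {a,d,n} ⇒ need ≥ 3
  3-colouring: r0={d}  r1={n}  r2={a,b}
  χ = 3

Answer: 3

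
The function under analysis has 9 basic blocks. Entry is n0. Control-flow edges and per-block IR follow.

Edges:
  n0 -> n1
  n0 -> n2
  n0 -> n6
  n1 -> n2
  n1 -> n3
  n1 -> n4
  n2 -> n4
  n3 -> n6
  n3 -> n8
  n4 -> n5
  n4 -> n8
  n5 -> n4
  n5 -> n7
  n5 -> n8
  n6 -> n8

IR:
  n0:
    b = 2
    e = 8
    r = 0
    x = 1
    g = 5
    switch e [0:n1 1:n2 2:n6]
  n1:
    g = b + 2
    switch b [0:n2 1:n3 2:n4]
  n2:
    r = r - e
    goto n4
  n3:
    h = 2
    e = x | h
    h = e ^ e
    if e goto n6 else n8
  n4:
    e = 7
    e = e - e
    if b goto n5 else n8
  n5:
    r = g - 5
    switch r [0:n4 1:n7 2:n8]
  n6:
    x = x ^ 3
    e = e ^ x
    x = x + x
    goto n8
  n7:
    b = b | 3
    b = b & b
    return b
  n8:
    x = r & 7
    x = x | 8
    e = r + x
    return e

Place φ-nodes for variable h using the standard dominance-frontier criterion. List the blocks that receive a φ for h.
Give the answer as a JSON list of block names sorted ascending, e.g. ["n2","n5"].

Answer: ["n6", "n8"]

Analysis:
idom tree: n1←n0 n2←n0 n3←n1 n4←n0 n5←n4 n6←n0 n7←n5 n8←n0
Join-block Dom:
  n2: preds {n0,n1}: {n0} ∩ {n0,n1} = {n0}; idom=n0
  n4: preds {n1,n2,n5}: {n0,n1} ∩ {n0,n2} ∩ {n0,n4,n5} = {n0}; idom=n0
  n6: preds {n0,n3}: {n0} ∩ {n0,n1,n3} = {n0}; idom=n0
  n8: preds {n3,n4,n5,n6}: {n0,n1,n3} ∩ {n0,n4} ∩ {n0,n4,n5} ∩ {n0,n6} = {n0}; idom=n0

Frontier:
  n2←n0: walk · to n0
  n2←n1: walk n1 to n0
  n4←n1: walk n1 to n0
  n4←n2: walk n2 to n0
  n4←n5: walk n5→n4 to n0
  n6←n0: walk · to n0
  n6←n3: walk n3→n1 to n0
  n8←n3: walk n3→n1 to n0
  n8←n4: walk n4 to n0
  n8←n5: walk n5→n4 to n0
  n8←n6: walk n6 to n0
  DF(n0)=∅
  DF(n1)={n2,n4,n6,n8}
  DF(n2)={n4}
  DF(n3)={n6,n8}
  DF(n4)={n4,n8}
  DF(n5)={n4,n8}
  DF(n6)={n8}
  DF(n7)=∅
  DF(n8)=∅

φ for h: defs {n3}
  DF⁺ = {n6,n8}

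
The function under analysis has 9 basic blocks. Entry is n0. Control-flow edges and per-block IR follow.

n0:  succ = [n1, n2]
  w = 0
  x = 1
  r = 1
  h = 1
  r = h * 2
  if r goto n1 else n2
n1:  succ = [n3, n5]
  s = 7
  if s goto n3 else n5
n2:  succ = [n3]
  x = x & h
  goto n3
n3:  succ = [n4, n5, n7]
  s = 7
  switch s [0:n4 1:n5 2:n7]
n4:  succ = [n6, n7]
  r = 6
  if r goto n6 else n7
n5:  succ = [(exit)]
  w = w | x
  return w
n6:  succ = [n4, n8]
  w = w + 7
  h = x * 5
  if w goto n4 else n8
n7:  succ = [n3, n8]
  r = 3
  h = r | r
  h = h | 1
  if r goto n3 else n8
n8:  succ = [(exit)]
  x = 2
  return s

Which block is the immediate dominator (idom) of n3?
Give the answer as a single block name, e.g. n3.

idom tree: n1←n0 n2←n0 n3←n0 n4←n3 n5←n0 n6←n4 n7←n3 n8←n3
Dom at joins:
  n3: preds {n1,n2,n7}: {n0,n1} ∩ {n0,n2} ∩ {n0,n3,n7} = {n0}; idom=n0
  n4: preds {n3,n6}: {n0,n3} ∩ {n0,n3,n4,n6} = {n0,n3}; idom=n3
  n5: preds {n1,n3}: {n0,n1} ∩ {n0,n3} = {n0}; idom=n0
  n7: preds {n3,n4}: {n0,n3} ∩ {n0,n3,n4} = {n0,n3}; idom=n3
  n8: preds {n6,n7}: {n0,n3,n4,n6} ∩ {n0,n3,n7} = {n0,n3}; idom=n3

idom(n3) = n0

Answer: n0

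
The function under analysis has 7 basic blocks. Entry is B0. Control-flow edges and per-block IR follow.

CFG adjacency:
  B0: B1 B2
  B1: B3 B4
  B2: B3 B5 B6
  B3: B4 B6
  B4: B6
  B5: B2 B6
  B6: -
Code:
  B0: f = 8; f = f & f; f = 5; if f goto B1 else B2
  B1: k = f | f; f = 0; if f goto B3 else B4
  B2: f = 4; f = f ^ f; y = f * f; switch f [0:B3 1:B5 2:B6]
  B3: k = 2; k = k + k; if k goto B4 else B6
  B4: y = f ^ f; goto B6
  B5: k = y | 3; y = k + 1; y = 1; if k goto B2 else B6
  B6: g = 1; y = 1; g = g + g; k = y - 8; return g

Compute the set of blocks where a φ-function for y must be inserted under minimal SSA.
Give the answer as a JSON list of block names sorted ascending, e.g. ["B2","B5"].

Answer: ["B2", "B3", "B4", "B6"]

Working:
idom tree: B1←B0 B2←B0 B3←B0 B4←B0 B5←B2 B6←B0
Dom∩ at merges:
  B2: preds {B0,B5}: {B0} ∩ {B0,B2,B5} = {B0}; idom=B0
  B3: preds {B1,B2}: {B0,B1} ∩ {B0,B2} = {B0}; idom=B0
  B4: preds {B1,B3}: {B0,B1} ∩ {B0,B3} = {B0}; idom=B0
  B6: preds {B2,B3,B4,B5}: {B0,B2} ∩ {B0,B3} ∩ {B0,B4} ∩ {B0,B2,B5} = {B0}; idom=B0

Frontier:
  B2←B0: walk · to B0
  B2←B5: walk B5→B2 to B0
  B3←B1: walk B1 to B0
  B3←B2: walk B2 to B0
  B4←B1: walk B1 to B0
  B4←B3: walk B3 to B0
  B6←B2: walk B2 to B0
  B6←B3: walk B3 to B0
  B6←B4: walk B4 to B0
  B6←B5: walk B5→B2 to B0
  B0: DF=∅
  B1: DF={B3,B4}
  B2: DF={B2,B3,B6}
  B3: DF={B4,B6}
  B4: DF={B6}
  B5: DF={B2,B6}
  B6: DF=∅

φ for y: defs {B2,B4,B5,B6}
  DF⁺ = {B2,B3,B4,B6}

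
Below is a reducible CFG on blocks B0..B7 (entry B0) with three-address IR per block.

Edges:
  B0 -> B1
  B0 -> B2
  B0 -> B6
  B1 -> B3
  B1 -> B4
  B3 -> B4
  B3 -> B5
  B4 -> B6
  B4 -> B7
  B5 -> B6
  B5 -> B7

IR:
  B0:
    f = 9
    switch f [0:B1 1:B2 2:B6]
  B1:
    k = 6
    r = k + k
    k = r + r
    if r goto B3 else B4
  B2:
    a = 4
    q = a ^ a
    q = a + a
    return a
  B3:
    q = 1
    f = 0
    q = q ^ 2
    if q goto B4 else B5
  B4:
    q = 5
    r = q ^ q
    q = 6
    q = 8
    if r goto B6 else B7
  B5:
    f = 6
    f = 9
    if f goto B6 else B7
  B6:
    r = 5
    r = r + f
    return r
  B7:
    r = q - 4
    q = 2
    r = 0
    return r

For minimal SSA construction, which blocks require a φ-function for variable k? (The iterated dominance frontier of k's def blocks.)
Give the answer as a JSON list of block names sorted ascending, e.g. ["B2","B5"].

idom tree: B1←B0 B2←B0 B3←B1 B4←B1 B5←B3 B6←B0 B7←B1
Dom at joins:
  B4: preds {B1,B3}: {B0,B1} ∩ {B0,B1,B3} = {B0,B1}; idom=B1
  B6: preds {B0,B4,B5}: {B0} ∩ {B0,B1,B4} ∩ {B0,B1,B3,B5} = {B0}; idom=B0
  B7: preds {B4,B5}: {B0,B1,B4} ∩ {B0,B1,B3,B5} = {B0,B1}; idom=B1

DF derivation:
  join B4 pred B1: · stop@B1
  join B4 pred B3: B3 stop@B1
  join B6 pred B0: · stop@B0
  join B6 pred B4: B4→B1 stop@B0
  join B6 pred B5: B5→B3→B1 stop@B0
  join B7 pred B4: B4 stop@B1
  join B7 pred B5: B5→B3 stop@B1
  B0: DF=∅
  B1: DF={B6}
  B2: DF=∅
  B3: DF={B4,B6,B7}
  B4: DF={B6,B7}
  B5: DF={B6,B7}
  B6: DF=∅
  B7: DF=∅

φ for k: defs {B1}
  DF⁺ = {B6}

Answer: ["B6"]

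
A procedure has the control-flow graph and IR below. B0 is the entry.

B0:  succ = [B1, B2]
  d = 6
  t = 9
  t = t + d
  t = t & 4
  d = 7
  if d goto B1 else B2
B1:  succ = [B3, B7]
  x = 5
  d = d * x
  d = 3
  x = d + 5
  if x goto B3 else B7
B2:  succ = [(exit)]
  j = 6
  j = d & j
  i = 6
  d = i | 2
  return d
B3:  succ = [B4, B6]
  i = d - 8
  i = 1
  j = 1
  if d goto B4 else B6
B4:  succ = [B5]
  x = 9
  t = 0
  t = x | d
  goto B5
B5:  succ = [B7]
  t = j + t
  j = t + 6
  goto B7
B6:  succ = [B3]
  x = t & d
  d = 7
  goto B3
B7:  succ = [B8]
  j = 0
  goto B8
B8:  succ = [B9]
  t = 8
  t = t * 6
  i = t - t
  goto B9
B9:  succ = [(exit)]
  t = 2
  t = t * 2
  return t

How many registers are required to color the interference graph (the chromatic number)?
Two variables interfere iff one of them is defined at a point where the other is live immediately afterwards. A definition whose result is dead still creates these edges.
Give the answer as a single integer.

Answer: 4

Working:
def/use:
  B0: def={d,t} ue=∅
  B1: def={d,x} ue={d}
  B2: def={d,i,j} ue={d}
  B3: def={i,j} ue={d}
  B4: def={t,x} ue={d}
  B5: def={j,t} ue={j,t}
  B6: def={d,x} ue={d,t}
  B7: def={j} ue=∅
  B8: def={i,t} ue=∅
  B9: def={t} ue=∅

Backward fixpoint:
  B0 li=∅ lo={d,t}
  B1 li={d,t} lo={d,t}
  B2 li={d} lo=∅
  B3 li={d,t} lo={d,j,t}
  B4 li={d,j} lo={j,t}
  B5 li={j,t} lo=∅
  B6 li={d,t} lo={d,t}
  B7 li=∅ lo=∅
  B8 li=∅ lo=∅
  B9 li=∅ lo=∅

Conflict graph:
  d: {i,j,t,x}
  i: {d,t}
  j: {d,t,x}
  t: {d,i,j,x}
  x: {d,j,t}

Colouring:
  clique {d,j,t,x} ⇒ need ≥ 4
  assign d→c0 i→c2 j→c2 t→c1 x→c3 — no edge inside a register ⇒ χ ≤ 4
  χ = 4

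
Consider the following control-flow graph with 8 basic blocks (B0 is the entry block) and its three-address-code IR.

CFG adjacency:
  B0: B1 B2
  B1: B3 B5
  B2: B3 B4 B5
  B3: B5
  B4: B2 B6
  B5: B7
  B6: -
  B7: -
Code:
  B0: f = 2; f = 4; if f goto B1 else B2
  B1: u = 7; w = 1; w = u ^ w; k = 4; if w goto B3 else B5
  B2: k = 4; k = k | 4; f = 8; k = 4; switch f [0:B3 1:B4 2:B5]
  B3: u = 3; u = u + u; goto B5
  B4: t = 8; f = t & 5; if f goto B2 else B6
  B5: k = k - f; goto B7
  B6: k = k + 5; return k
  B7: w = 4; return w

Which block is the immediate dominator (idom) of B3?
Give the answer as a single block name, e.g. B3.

idom tree: B1←B0 B2←B0 B3←B0 B4←B2 B5←B0 B6←B4 B7←B5
Dom at joins:
  B2: preds {B0,B4}: {B0} ∩ {B0,B2,B4} = {B0}; idom=B0
  B3: preds {B1,B2}: {B0,B1} ∩ {B0,B2} = {B0}; idom=B0
  B5: preds {B1,B2,B3}: {B0,B1} ∩ {B0,B2} ∩ {B0,B3} = {B0}; idom=B0

idom(B3) = B0

Answer: B0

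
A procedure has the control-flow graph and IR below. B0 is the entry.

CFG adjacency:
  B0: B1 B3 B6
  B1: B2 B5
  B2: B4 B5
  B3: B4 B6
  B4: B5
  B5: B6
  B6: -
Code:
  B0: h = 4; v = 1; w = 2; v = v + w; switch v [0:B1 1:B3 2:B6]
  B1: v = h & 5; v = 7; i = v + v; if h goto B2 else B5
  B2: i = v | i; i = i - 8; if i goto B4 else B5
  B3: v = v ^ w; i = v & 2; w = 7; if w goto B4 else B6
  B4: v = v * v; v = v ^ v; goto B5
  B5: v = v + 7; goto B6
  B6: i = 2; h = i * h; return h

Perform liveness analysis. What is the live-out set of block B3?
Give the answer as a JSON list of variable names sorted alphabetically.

Answer: ["h", "v"]

Analysis:
Per-block:
  B0: def={h,v,w} ue=∅
  B1: def={i,v} ue={h}
  B2: def={i} ue={i,v}
  B3: def={i,v,w} ue={v,w}
  B4: def={v} ue={v}
  B5: def={v} ue={v}
  B6: def={h,i} ue={h}

Liveness:
  live B0: ∅→{h,v,w}
  live B1: {h}→{h,i,v}
  live B2: {h,i,v}→{h,v}
  live B3: {h,v,w}→{h,v}
  live B4: {h,v}→{h,v}
  live B5: {h,v}→{h}
  live B6: {h}→∅

live-out(B3) = ["h", "v"]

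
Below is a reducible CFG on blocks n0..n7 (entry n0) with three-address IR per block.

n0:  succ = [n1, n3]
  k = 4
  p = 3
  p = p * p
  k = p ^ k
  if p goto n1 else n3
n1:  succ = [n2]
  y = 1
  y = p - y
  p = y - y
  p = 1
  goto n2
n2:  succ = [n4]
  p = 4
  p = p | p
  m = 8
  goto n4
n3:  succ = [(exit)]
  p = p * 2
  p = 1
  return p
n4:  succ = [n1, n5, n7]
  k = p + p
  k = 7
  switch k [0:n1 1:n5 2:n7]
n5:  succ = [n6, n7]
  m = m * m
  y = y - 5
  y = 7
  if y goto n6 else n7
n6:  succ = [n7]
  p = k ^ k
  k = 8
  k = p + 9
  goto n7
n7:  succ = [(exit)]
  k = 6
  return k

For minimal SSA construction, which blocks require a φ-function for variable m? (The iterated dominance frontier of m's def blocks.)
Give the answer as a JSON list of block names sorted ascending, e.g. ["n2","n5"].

idom tree: n1←n0 n2←n1 n3←n0 n4←n2 n5←n4 n6←n5 n7←n4
Dom at joins:
  n1: preds {n0,n4}: {n0} ∩ {n0,n1,n2,n4} = {n0}; idom=n0
  n7: preds {n4,n5,n6}: {n0,n1,n2,n4} ∩ {n0,n1,n2,n4,n5} ∩ {n0,n1,n2,n4,n5,n6} = {n0,n1,n2,n4}; idom=n4

Frontier:
  n1←n0: walk · to n0
  n1←n4: walk n4→n2→n1 to n0
  n7←n4: walk · to n4
  n7←n5: walk n5 to n4
  n7←n6: walk n6→n5 to n4
  DF(n0)=∅
  DF(n1)={n1}
  DF(n2)={n1}
  DF(n3)=∅
  DF(n4)={n1}
  DF(n5)={n7}
  DF(n6)={n7}
  DF(n7)=∅

φ for m: defs {n2,n5}
  DF⁺ = {n1,n7}

Answer: ["n1", "n7"]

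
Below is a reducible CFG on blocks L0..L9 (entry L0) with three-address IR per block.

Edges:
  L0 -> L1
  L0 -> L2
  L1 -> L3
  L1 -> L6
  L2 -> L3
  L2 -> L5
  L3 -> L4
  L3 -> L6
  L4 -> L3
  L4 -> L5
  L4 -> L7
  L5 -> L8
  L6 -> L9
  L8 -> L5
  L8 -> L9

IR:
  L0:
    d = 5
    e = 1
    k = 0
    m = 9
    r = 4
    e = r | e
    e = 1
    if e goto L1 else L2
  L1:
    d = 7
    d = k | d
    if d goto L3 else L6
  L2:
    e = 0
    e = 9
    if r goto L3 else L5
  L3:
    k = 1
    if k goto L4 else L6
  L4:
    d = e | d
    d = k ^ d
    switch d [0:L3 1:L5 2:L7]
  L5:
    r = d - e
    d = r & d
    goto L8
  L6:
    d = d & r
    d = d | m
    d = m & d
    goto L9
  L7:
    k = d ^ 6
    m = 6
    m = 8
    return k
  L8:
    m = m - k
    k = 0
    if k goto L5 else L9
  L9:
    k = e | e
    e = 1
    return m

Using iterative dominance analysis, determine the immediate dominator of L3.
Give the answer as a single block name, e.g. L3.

idom tree: L1←L0 L2←L0 L3←L0 L4←L3 L5←L0 L6←L0 L7←L4 L8←L5 L9←L0
Join-block Dom:
  L3: preds {L1,L2,L4}: {L0,L1} ∩ {L0,L2} ∩ {L0,L3,L4} = {L0}; idom=L0
  L5: preds {L2,L4,L8}: {L0,L2} ∩ {L0,L3,L4} ∩ {L0,L5,L8} = {L0}; idom=L0
  L6: preds {L1,L3}: {L0,L1} ∩ {L0,L3} = {L0}; idom=L0
  L9: preds {L6,L8}: {L0,L6} ∩ {L0,L5,L8} = {L0}; idom=L0

idom(L3) = L0

Answer: L0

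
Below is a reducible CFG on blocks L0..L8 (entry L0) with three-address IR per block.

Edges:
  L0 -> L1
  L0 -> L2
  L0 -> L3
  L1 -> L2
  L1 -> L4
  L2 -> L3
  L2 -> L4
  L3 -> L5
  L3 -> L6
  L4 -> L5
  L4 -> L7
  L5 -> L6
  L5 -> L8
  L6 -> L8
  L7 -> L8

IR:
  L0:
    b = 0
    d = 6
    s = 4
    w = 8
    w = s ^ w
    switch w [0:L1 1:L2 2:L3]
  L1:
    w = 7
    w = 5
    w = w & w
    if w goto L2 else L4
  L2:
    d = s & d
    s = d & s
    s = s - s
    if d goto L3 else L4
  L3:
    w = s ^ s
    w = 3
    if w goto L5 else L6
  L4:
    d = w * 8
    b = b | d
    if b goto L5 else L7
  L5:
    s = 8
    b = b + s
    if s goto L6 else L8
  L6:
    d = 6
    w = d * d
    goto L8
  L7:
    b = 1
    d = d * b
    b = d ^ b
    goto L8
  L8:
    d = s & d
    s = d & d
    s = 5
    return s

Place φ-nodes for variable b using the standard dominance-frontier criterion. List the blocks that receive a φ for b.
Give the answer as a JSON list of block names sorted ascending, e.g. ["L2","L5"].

idom tree: L1←L0 L2←L0 L3←L0 L4←L0 L5←L0 L6←L0 L7←L4 L8←L0
Dom∩ at merges:
  L2: preds {L0,L1}: {L0} ∩ {L0,L1} = {L0}; idom=L0
  L3: preds {L0,L2}: {L0} ∩ {L0,L2} = {L0}; idom=L0
  L4: preds {L1,L2}: {L0,L1} ∩ {L0,L2} = {L0}; idom=L0
  L5: preds {L3,L4}: {L0,L3} ∩ {L0,L4} = {L0}; idom=L0
  L6: preds {L3,L5}: {L0,L3} ∩ {L0,L5} = {L0}; idom=L0
  L8: preds {L5,L6,L7}: {L0,L5} ∩ {L0,L6} ∩ {L0,L4,L7} = {L0}; idom=L0

DF derivation:
  L2←L0: walk · to L0
  L2←L1: walk L1 to L0
  L3←L0: walk · to L0
  L3←L2: walk L2 to L0
  L4←L1: walk L1 to L0
  L4←L2: walk L2 to L0
  L5←L3: walk L3 to L0
  L5←L4: walk L4 to L0
  L6←L3: walk L3 to L0
  L6←L5: walk L5 to L0
  L8←L5: walk L5 to L0
  L8←L6: walk L6 to L0
  L8←L7: walk L7→L4 to L0
  DF(L0)=∅
  DF(L1)={L2,L4}
  DF(L2)={L3,L4}
  DF(L3)={L5,L6}
  DF(L4)={L5,L8}
  DF(L5)={L6,L8}
  DF(L6)={L8}
  DF(L7)={L8}
  DF(L8)=∅

φ for b: defs {L0,L4,L5,L7}
  DF⁺ = {L5,L6,L8}

Answer: ["L5", "L6", "L8"]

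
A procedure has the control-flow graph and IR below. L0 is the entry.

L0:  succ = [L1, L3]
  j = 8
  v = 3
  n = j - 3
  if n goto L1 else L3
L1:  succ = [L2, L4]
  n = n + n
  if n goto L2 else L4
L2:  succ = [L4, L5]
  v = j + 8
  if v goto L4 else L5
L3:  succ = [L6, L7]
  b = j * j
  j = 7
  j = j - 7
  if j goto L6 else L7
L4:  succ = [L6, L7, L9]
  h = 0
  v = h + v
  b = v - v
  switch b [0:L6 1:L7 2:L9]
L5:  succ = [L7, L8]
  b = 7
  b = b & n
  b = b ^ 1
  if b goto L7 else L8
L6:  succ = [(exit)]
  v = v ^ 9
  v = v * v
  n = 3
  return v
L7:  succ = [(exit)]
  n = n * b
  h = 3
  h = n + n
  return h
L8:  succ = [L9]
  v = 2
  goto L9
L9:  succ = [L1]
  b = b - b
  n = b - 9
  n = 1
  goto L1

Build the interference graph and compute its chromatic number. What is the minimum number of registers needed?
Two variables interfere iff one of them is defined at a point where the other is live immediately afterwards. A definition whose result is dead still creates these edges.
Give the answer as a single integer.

Block summaries:
  L0: def={j,n,v} ue=∅
  L1: def={n} ue={n}
  L2: def={v} ue={j}
  L3: def={b,j} ue={j}
  L4: def={b,h,v} ue={v}
  L5: def={b} ue={n}
  L6: def={n,v} ue={v}
  L7: def={h,n} ue={b,n}
  L8: def={v} ue=∅
  L9: def={b,n} ue={b}

Live sets:
  L0: in=∅ out={j,n,v}
  L1: in={j,n,v} out={j,n,v}
  L2: in={j,n} out={j,n,v}
  L3: in={j,n,v} out={b,n,v}
  L4: in={j,n,v} out={b,j,n,v}
  L5: in={j,n} out={b,j,n}
  L6: in={v} out=∅
  L7: in={b,n} out=∅
  L8: in={b,j} out={b,j,v}
  L9: in={b,j,v} out={j,n,v}

Conflict graph:
  b↔{j,n,v}
  h↔{j,n,v}
  j↔{b,h,n,v}
  n↔{b,h,j,v}
  v↔{b,h,j,n}

Colouring:
  {b,j,n,v} pairwise interfere (4-clique) ⇒ χ ≥ 4
  4-colouring: R0={j}  R1={n}  R2={v}  R3={b,h}
  χ = 4

Answer: 4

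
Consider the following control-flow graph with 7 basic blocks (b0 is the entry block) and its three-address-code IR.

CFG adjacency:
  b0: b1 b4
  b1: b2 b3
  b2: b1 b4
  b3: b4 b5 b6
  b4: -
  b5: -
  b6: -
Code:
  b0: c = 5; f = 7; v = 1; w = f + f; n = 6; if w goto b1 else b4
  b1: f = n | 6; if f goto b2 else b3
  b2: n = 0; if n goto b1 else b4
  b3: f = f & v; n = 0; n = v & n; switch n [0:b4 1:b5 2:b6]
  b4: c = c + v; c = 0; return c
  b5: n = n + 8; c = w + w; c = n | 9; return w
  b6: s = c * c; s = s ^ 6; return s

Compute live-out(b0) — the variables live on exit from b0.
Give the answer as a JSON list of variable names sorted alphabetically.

Block summaries:
  b0: {c,f,n,v,w} / ∅
  b1: {f} / {n}
  b2: {n} / ∅
  b3: {f,n} / {f,v}
  b4: {c} / {c,v}
  b5: {c,n} / {n,w}
  b6: {s} / {c}

Live sets:
  live b0: ∅→{c,n,v,w}
  live b1: {c,n,v,w}→{c,f,v,w}
  live b2: {c,v,w}→{c,n,v,w}
  live b3: {c,f,v,w}→{c,n,v,w}
  live b4: {c,v}→∅
  live b5: {n,w}→∅
  live b6: {c}→∅

live-out(b0) = ["c", "n", "v", "w"]

Answer: ["c", "n", "v", "w"]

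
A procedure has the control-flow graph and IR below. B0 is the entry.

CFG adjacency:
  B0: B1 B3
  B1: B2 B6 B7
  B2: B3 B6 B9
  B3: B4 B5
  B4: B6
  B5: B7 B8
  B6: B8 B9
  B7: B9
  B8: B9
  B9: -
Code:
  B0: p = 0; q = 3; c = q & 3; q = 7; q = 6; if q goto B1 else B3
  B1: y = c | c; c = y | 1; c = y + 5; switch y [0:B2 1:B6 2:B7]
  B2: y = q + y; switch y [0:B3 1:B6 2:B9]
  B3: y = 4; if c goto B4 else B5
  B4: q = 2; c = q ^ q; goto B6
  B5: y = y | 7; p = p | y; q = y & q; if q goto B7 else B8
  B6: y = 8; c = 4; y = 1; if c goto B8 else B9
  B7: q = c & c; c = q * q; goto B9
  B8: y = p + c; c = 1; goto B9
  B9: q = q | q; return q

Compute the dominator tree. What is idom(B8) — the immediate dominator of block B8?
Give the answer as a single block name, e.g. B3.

idom tree: B1←B0 B2←B1 B3←B0 B4←B3 B5←B3 B6←B0 B7←B0 B8←B0 B9←B0
Join-block Dom:
  B3: preds {B0,B2}: {B0} ∩ {B0,B1,B2} = {B0}; idom=B0
  B6: preds {B1,B2,B4}: {B0,B1} ∩ {B0,B1,B2} ∩ {B0,B3,B4} = {B0}; idom=B0
  B7: preds {B1,B5}: {B0,B1} ∩ {B0,B3,B5} = {B0}; idom=B0
  B8: preds {B5,B6}: {B0,B3,B5} ∩ {B0,B6} = {B0}; idom=B0
  B9: preds {B2,B6,B7,B8}: {B0,B1,B2} ∩ {B0,B6} ∩ {B0,B7} ∩ {B0,B8} = {B0}; idom=B0

idom(B8) = B0

Answer: B0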